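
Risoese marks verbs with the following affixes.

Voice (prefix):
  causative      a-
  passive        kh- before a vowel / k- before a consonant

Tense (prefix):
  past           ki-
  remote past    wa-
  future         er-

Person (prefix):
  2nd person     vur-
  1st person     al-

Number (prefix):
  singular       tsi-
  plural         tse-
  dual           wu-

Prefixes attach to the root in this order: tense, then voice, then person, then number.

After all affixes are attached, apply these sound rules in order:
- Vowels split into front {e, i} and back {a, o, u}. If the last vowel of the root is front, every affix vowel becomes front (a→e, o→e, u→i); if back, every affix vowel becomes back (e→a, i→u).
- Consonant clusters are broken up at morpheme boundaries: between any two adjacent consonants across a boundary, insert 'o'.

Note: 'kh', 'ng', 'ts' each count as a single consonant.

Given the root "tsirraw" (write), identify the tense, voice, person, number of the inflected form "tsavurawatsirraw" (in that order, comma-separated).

remote past, causative, 2nd person, plural

Segment: tse-vur-a-wa-tsirraw.
tense: wa- → remote past.
voice: a- → causative.
person: vur- → 2nd person.
number: tse- → plural.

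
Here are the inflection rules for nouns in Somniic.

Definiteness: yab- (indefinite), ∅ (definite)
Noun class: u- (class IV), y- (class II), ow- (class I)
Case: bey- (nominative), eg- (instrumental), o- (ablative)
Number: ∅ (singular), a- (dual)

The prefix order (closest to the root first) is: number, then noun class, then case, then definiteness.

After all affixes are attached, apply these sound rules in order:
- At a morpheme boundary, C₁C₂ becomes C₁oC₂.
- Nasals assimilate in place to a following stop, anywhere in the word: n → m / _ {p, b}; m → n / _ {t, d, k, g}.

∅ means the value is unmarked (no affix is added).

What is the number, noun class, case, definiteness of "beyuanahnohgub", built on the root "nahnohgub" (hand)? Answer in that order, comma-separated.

Segment: bey-u-a-nahnohgub.
number: a- → dual.
noun class: u- → class IV.
case: bey- → nominative.
definiteness: ∅ → definite.

dual, class IV, nominative, definite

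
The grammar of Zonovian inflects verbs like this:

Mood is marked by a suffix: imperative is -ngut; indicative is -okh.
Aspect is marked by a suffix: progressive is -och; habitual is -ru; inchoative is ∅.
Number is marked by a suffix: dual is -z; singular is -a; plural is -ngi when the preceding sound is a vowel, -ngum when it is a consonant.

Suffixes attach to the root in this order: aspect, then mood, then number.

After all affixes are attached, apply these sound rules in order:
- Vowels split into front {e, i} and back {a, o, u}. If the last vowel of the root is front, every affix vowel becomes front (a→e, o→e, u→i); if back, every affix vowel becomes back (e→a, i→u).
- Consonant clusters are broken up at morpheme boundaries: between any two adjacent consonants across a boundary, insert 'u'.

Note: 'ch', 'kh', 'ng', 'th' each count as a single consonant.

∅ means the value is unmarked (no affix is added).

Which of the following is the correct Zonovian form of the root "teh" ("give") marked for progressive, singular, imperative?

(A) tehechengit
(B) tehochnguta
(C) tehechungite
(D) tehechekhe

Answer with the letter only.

C

Attach aspect progressive -och → tehoch.
Attach mood imperative -ngut → tehochngut.
Attach number singular -a → tehochnguta.
Apply vowel harmony: tehochnguta → tehechngite.
Apply epenthesis: tehechngite → tehechungite.
So the correct form is tehechungite, option (C).
(B) tehochnguta is wrong: it fails to apply the sound rule(s).
(A) tehechengit is wrong: it has the affixes in the wrong order.
(D) tehechekhe is wrong: it uses indicative instead of imperative for mood.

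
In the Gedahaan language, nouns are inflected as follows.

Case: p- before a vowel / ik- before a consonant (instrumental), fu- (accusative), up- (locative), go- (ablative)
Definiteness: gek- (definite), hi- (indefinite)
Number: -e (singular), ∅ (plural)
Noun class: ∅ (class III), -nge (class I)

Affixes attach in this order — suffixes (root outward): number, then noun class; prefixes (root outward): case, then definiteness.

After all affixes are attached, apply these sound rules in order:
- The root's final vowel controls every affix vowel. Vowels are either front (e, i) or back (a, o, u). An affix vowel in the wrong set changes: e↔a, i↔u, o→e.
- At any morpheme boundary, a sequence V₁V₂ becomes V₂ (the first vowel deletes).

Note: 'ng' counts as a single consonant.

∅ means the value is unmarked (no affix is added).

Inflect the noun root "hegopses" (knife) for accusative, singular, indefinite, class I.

hifihegopsesenge

Attach case accusative fu- → fuhegopses.
Attach number singular -e → fuhegopsese.
Attach noun class class I -nge → fuhegopsesenge.
Attach definiteness indefinite hi- → hifuhegopsesenge.
Apply vowel harmony: hifuhegopsesenge → hifihegopsesenge.
Vowel deletion: no change.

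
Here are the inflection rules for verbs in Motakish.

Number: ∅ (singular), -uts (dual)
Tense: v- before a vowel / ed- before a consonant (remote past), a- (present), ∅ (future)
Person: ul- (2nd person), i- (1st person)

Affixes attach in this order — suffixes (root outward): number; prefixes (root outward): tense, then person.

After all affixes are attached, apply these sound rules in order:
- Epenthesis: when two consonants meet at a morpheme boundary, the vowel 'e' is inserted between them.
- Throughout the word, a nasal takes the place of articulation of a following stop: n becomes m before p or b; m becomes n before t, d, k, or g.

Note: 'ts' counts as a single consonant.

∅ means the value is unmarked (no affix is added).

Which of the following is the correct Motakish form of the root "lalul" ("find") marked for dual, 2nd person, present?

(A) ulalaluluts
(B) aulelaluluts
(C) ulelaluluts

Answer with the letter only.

Attach tense present a- → alalul.
Attach number dual -uts → alaluluts.
Attach person 2nd person ul- → ulalaluluts.
Epenthesis: no change.
Nasal assimilation: no change.
So the correct form is ulalaluluts, option (A).
(C) ulelaluluts is wrong: it uses future instead of present for tense.
(B) aulelaluluts is wrong: it has the affixes in the wrong order.

A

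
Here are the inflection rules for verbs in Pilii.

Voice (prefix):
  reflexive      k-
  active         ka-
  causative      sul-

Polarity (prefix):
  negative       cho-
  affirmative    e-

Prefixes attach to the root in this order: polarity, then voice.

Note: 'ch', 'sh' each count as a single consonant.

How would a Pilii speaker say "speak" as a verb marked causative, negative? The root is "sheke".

Attach polarity negative cho- → chosheke.
Attach voice causative sul- → sulchosheke.

sulchosheke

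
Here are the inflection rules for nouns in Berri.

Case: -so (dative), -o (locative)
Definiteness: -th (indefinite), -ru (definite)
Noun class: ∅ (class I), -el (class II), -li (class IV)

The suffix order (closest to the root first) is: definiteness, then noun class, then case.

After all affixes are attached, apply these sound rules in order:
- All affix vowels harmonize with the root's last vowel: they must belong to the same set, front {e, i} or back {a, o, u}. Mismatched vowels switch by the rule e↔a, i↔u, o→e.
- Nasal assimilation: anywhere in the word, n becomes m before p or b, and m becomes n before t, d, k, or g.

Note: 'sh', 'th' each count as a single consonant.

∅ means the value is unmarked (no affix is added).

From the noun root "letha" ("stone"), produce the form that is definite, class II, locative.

Attach definiteness definite -ru → letharu.
Attach noun class class II -el → letharuel.
Attach case locative -o → letharuelo.
Apply vowel harmony: letharuelo → letharualo.
Nasal assimilation: no change.

letharualo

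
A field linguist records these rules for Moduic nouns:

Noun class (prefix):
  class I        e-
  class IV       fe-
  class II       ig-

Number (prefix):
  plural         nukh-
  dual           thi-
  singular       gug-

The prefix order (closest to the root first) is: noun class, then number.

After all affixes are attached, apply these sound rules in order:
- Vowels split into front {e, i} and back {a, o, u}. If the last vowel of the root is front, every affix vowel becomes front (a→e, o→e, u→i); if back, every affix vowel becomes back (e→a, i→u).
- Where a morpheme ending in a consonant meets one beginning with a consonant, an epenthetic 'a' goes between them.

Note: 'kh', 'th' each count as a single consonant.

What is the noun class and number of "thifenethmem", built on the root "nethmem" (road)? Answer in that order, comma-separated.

class IV, dual

Segment: thi-fe-nethmem.
noun class: fe- → class IV.
number: thi- → dual.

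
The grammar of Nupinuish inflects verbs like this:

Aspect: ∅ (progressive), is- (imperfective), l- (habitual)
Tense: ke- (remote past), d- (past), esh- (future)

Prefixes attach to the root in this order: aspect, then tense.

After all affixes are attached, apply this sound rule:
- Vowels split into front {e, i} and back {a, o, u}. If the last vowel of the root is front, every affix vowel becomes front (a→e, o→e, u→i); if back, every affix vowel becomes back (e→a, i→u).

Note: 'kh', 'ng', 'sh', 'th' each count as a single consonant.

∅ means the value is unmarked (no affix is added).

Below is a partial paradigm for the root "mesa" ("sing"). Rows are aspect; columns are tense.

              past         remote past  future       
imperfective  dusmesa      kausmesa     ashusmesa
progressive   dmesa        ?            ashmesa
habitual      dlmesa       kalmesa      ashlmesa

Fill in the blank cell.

aspect = progressive: zero marking, form stays mesa.
Attach tense remote past ke- → kemesa.
Apply vowel harmony: kemesa → kamesa.

kamesa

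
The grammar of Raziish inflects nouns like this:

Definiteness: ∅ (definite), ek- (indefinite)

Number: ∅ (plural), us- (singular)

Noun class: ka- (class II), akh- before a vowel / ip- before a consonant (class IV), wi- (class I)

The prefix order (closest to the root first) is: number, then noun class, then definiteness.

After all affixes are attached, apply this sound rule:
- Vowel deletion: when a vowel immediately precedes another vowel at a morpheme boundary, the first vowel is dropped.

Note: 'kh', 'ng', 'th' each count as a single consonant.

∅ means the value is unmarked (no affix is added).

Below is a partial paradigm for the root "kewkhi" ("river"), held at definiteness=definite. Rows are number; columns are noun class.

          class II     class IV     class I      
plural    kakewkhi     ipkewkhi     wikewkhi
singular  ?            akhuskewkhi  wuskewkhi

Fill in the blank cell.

kuskewkhi

Attach number singular us- → uskewkhi.
Attach noun class class II ka- → kauskewkhi.
definiteness = definite: zero marking, form stays kauskewkhi.
Apply vowel deletion: kauskewkhi → kuskewkhi.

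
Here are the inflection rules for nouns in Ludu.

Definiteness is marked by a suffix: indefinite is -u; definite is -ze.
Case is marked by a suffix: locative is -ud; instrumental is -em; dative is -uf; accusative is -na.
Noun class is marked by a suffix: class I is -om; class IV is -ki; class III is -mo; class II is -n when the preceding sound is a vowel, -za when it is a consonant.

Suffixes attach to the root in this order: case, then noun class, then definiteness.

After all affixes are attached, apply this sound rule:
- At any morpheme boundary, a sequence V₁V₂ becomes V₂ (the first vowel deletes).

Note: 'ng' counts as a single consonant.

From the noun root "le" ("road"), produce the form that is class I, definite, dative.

lufomze

Attach case dative -uf → leuf.
Attach noun class class I -om → leufom.
Attach definiteness definite -ze → leufomze.
Apply vowel deletion: leufomze → lufomze.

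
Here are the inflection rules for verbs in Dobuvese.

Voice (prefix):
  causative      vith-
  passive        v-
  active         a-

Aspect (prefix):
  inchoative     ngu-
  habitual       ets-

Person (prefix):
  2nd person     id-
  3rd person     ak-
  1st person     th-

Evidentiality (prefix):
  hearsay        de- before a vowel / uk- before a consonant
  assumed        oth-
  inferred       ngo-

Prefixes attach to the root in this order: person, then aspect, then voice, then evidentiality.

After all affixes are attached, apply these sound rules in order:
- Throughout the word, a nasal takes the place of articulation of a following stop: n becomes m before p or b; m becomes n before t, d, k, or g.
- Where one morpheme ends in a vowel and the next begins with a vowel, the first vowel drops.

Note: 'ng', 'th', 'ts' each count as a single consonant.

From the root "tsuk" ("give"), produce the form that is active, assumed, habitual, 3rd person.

othetsaktsuk

Attach person 3rd person ak- → aktsuk.
Attach aspect habitual ets- → etsaktsuk.
Attach voice active a- → aetsaktsuk.
Attach evidentiality assumed oth- → othaetsaktsuk.
Nasal assimilation: no change.
Apply vowel deletion: othaetsaktsuk → othetsaktsuk.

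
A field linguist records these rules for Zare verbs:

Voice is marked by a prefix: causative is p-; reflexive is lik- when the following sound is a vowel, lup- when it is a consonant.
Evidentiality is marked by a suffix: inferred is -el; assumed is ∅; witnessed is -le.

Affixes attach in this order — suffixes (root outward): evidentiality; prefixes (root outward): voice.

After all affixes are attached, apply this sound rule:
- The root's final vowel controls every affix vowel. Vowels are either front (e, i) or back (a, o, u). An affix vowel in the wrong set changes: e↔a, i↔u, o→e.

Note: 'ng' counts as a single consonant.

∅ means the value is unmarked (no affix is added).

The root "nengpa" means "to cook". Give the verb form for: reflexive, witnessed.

Attach voice reflexive lup- (before consonant 'n') → lupnengpa.
Attach evidentiality witnessed -le → lupnengpale.
Apply vowel harmony: lupnengpale → lupnengpala.

lupnengpala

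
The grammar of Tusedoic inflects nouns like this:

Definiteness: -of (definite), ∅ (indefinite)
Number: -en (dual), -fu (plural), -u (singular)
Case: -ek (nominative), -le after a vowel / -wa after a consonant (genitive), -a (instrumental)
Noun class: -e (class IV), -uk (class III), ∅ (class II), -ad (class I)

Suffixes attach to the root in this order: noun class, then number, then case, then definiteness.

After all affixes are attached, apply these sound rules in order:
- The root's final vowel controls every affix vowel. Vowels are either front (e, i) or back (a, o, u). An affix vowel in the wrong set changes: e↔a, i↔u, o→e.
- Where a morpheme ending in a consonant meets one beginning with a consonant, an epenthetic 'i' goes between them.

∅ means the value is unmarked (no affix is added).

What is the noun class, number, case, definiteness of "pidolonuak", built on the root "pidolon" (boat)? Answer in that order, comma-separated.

Segment: pidolon-u-ek.
noun class: ∅ → class II.
number: -u → singular.
case: -ek → nominative.
definiteness: ∅ → indefinite.

class II, singular, nominative, indefinite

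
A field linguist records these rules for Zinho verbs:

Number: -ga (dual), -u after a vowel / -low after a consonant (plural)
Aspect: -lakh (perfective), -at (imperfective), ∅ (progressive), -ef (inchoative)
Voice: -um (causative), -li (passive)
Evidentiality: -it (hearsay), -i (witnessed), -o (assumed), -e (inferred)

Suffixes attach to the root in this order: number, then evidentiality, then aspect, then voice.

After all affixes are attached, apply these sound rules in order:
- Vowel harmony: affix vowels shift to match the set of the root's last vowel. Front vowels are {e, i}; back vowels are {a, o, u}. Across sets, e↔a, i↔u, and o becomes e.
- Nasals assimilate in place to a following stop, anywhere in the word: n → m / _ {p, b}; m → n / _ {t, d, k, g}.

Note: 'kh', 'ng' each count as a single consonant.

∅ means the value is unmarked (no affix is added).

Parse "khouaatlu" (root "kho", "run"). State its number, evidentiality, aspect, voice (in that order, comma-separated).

Segment: kho-u-e-at-li.
number: -u/low → plural.
evidentiality: -e → inferred.
aspect: -at → imperfective.
voice: -li → passive.

plural, inferred, imperfective, passive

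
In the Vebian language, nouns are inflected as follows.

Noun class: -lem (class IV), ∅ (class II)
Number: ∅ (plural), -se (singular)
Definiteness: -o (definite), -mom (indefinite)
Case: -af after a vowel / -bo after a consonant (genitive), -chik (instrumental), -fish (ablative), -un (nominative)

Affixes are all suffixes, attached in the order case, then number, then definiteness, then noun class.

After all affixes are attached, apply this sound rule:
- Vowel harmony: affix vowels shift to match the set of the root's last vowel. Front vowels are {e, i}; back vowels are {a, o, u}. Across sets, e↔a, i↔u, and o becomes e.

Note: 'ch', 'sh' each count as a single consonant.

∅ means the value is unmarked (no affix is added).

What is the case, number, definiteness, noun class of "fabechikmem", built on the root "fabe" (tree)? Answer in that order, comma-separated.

instrumental, plural, indefinite, class II

Segment: fabe-chik-mom.
case: -chik → instrumental.
number: ∅ → plural.
definiteness: -mom → indefinite.
noun class: ∅ → class II.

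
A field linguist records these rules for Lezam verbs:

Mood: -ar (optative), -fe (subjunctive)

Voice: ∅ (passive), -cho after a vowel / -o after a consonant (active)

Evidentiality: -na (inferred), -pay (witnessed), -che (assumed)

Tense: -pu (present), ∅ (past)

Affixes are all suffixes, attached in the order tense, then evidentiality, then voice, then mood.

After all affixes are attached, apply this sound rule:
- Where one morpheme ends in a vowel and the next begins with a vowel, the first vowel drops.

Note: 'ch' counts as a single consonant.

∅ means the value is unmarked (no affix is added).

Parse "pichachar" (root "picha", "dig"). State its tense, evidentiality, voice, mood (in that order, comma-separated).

Segment: picha-che-ar.
tense: ∅ → past.
evidentiality: -che → assumed.
voice: ∅ → passive.
mood: -ar → optative.

past, assumed, passive, optative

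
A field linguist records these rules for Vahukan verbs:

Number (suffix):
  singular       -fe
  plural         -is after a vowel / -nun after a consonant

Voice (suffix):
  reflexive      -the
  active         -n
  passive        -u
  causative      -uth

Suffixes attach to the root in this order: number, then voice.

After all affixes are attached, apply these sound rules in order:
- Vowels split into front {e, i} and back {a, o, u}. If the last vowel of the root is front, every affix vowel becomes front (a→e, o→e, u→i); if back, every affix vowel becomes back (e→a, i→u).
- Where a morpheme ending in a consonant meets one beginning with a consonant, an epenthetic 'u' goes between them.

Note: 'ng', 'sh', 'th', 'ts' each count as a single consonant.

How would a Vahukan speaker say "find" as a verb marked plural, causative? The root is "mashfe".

Attach number plural -is (after vowel 'e') → mashfeis.
Attach voice causative -uth → mashfeisuth.
Apply vowel harmony: mashfeisuth → mashfeisith.
Epenthesis: no change.

mashfeisith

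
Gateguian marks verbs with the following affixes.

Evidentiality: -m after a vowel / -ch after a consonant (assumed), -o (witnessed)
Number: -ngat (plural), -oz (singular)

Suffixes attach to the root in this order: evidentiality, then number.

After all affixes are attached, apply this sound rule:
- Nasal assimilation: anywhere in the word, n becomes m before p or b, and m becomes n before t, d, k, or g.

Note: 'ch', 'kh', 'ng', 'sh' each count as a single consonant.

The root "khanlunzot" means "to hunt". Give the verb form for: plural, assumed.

khanlunzotchngat

Attach evidentiality assumed -ch (after consonant 't') → khanlunzotch.
Attach number plural -ngat → khanlunzotchngat.
Nasal assimilation: no change.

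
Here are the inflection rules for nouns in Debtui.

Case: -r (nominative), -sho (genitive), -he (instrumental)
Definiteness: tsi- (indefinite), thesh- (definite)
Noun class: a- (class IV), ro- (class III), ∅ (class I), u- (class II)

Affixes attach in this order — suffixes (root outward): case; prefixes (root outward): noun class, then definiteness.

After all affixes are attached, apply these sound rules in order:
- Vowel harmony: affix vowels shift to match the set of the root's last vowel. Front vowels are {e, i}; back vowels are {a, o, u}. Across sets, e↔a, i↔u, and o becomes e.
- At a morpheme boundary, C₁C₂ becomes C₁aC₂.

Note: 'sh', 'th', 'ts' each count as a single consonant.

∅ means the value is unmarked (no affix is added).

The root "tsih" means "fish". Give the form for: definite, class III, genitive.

thesharetsihashe

Attach noun class class III ro- → rotsih.
Attach case genitive -sho → rotsihsho.
Attach definiteness definite thesh- → theshrotsihsho.
Apply vowel harmony: theshrotsihsho → theshretsihshe.
Apply epenthesis: theshretsihshe → thesharetsihashe.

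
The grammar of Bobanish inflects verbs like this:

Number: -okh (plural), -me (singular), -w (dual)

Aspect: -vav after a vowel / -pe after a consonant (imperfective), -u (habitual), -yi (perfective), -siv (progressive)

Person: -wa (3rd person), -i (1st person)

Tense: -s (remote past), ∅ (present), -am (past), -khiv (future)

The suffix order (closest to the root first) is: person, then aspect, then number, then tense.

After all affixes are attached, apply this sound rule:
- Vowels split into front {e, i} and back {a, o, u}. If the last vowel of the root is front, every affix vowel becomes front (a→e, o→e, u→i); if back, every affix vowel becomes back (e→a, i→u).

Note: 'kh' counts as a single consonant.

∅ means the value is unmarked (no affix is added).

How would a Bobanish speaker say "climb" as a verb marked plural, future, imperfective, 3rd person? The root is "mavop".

Attach person 3rd person -wa → mavopwa.
Attach aspect imperfective -vav (after vowel 'a') → mavopwavav.
Attach number plural -okh → mavopwavavokh.
Attach tense future -khiv → mavopwavavokhkhiv.
Apply vowel harmony: mavopwavavokhkhiv → mavopwavavokhkhuv.

mavopwavavokhkhuv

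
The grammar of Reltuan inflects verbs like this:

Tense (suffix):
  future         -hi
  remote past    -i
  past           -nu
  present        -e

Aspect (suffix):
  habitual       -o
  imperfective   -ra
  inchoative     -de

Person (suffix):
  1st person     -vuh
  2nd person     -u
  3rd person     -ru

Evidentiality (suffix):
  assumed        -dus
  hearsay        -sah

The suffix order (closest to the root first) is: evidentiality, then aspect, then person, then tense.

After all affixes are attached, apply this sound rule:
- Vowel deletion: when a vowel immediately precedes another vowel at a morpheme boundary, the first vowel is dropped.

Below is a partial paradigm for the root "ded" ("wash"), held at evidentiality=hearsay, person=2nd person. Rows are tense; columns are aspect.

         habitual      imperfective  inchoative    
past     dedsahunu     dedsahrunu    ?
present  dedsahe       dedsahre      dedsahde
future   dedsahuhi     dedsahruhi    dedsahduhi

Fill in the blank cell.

Attach evidentiality hearsay -sah → dedsah.
Attach aspect inchoative -de → dedsahde.
Attach person 2nd person -u → dedsahdeu.
Attach tense past -nu → dedsahdeunu.
Apply vowel deletion: dedsahdeunu → dedsahdunu.

dedsahdunu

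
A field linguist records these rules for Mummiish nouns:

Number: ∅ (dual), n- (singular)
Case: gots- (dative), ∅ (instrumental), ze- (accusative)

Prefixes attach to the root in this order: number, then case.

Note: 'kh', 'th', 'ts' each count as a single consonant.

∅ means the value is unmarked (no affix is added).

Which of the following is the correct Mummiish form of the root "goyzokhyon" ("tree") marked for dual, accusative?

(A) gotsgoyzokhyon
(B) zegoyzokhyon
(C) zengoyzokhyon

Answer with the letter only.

B

number = dual: zero marking, form stays goyzokhyon.
Attach case accusative ze- → zegoyzokhyon.
So the correct form is zegoyzokhyon, option (B).
(A) gotsgoyzokhyon is wrong: it uses dative instead of accusative for case.
(C) zengoyzokhyon is wrong: it uses singular instead of dual for number.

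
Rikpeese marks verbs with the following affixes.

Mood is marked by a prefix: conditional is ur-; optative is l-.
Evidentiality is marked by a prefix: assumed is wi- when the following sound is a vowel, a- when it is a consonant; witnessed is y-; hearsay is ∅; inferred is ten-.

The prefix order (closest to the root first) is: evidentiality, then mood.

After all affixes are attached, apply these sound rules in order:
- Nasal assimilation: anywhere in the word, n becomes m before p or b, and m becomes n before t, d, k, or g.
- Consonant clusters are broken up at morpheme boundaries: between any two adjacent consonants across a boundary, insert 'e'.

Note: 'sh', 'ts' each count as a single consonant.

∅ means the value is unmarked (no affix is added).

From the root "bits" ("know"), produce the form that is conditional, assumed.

urabits

Attach evidentiality assumed a- (before consonant 'b') → abits.
Attach mood conditional ur- → urabits.
Nasal assimilation: no change.
Epenthesis: no change.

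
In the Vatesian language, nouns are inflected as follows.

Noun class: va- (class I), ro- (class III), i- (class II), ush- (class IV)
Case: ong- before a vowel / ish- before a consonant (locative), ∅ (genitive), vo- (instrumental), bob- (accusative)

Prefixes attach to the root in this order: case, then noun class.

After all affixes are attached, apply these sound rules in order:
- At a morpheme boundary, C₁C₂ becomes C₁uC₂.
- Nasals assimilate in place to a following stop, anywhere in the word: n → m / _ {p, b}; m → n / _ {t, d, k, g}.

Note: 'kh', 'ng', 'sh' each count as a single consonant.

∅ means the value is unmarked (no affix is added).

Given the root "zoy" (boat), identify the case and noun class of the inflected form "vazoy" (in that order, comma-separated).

genitive, class I

Segment: va-zoy.
case: ∅ → genitive.
noun class: va- → class I.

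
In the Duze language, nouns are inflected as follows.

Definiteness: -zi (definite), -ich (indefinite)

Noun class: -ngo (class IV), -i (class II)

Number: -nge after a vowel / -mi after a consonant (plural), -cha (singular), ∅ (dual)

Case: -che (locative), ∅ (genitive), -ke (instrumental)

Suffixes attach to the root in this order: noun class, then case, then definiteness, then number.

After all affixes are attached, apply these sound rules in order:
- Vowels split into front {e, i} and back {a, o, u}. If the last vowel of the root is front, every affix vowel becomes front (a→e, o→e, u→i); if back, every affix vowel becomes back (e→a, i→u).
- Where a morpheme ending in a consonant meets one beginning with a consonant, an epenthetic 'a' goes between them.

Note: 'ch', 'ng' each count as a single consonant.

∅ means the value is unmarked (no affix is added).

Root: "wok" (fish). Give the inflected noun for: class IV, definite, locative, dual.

wokangochazu

Attach noun class class IV -ngo → wokngo.
Attach case locative -che → wokngoche.
Attach definiteness definite -zi → wokngochezi.
number = dual: zero marking, form stays wokngochezi.
Apply vowel harmony: wokngochezi → wokngochazu.
Apply epenthesis: wokngochazu → wokangochazu.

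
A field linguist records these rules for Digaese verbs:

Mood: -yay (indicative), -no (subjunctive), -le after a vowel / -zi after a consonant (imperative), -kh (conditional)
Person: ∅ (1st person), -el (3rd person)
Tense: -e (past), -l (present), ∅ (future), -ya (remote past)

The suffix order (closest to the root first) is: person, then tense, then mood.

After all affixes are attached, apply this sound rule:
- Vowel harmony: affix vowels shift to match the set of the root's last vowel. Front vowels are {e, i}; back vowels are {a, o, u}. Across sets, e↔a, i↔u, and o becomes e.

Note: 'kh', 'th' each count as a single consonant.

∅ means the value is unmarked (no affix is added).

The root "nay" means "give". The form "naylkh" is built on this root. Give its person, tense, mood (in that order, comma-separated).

Segment: nay-l-kh.
person: ∅ → 1st person.
tense: -l → present.
mood: -kh → conditional.

1st person, present, conditional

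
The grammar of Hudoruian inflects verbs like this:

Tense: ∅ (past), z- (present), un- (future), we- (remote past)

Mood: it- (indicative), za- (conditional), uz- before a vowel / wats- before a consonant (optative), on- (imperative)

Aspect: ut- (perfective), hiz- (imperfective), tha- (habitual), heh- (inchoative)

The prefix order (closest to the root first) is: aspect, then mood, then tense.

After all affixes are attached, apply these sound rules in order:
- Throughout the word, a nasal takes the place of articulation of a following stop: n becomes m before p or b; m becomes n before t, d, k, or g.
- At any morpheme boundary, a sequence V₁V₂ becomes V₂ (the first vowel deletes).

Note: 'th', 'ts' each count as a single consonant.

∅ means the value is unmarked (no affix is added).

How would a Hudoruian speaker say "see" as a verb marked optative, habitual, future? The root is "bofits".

unwatsthabofits

Attach aspect habitual tha- → thabofits.
Attach mood optative wats- (before consonant 'th') → watsthabofits.
Attach tense future un- → unwatsthabofits.
Nasal assimilation: no change.
Vowel deletion: no change.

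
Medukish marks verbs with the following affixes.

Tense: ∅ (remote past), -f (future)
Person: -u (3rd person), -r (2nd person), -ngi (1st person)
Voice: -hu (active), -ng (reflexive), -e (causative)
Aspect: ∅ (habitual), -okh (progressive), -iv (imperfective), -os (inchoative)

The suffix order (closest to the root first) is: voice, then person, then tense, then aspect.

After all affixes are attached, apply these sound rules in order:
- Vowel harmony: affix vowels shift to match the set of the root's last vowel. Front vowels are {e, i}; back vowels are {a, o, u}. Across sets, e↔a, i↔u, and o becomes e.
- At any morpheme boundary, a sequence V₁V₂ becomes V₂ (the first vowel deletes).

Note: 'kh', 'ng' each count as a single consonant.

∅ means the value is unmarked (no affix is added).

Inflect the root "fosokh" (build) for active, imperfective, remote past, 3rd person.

fosokhhuv

Attach voice active -hu → fosokhhu.
Attach person 3rd person -u → fosokhhuu.
tense = remote past: zero marking, form stays fosokhhuu.
Attach aspect imperfective -iv → fosokhhuuiv.
Apply vowel harmony: fosokhhuuiv → fosokhhuuuv.
Apply vowel deletion: fosokhhuuuv → fosokhhuv.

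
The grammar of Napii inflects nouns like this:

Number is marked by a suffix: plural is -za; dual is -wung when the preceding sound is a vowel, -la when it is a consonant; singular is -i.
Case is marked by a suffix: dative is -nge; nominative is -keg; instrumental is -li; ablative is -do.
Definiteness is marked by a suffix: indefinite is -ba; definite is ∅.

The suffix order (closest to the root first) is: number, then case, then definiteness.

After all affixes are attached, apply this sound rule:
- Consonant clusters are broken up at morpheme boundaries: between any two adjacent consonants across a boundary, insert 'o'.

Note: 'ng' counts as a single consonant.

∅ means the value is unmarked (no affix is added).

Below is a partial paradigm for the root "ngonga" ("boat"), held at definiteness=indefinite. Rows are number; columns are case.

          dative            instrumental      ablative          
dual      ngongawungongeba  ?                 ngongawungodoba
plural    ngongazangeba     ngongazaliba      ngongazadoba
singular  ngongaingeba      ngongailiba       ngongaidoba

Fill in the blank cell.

Attach number dual -wung (after vowel 'a') → ngongawung.
Attach case instrumental -li → ngongawungli.
Attach definiteness indefinite -ba → ngongawungliba.
Apply epenthesis: ngongawungliba → ngongawungoliba.

ngongawungoliba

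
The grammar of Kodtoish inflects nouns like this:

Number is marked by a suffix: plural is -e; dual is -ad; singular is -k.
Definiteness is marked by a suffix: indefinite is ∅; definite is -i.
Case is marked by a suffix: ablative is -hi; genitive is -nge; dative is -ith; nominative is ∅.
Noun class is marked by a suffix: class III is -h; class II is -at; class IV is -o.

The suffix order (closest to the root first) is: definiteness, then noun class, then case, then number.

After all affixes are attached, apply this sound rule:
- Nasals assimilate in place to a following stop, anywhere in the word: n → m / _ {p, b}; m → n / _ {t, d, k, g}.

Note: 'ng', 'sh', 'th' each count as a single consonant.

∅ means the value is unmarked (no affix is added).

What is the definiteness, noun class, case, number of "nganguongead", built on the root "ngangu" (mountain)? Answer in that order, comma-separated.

Segment: ngangu-o-nge-ad.
definiteness: ∅ → indefinite.
noun class: -o → class IV.
case: -nge → genitive.
number: -ad → dual.

indefinite, class IV, genitive, dual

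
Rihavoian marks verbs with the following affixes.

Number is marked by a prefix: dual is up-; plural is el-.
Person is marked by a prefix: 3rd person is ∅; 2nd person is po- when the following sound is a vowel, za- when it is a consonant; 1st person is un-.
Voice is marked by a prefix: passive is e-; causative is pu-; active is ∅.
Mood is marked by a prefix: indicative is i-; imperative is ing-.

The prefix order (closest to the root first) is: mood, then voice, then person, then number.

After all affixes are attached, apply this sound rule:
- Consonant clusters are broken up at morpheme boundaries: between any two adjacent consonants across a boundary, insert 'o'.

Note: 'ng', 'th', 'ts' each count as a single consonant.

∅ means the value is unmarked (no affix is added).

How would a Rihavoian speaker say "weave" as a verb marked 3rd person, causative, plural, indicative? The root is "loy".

elopuiloy

Attach mood indicative i- → iloy.
Attach voice causative pu- → puiloy.
person = 3rd person: zero marking, form stays puiloy.
Attach number plural el- → elpuiloy.
Apply epenthesis: elpuiloy → elopuiloy.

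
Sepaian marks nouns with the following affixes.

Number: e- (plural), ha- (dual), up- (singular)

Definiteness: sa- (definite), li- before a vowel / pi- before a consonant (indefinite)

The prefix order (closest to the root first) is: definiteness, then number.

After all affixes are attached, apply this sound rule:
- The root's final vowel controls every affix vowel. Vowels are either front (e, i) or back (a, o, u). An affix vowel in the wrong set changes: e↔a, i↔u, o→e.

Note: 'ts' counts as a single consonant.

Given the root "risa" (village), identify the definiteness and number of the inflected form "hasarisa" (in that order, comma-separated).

Segment: ha-sa-risa.
definiteness: sa- → definite.
number: ha- → dual.

definite, dual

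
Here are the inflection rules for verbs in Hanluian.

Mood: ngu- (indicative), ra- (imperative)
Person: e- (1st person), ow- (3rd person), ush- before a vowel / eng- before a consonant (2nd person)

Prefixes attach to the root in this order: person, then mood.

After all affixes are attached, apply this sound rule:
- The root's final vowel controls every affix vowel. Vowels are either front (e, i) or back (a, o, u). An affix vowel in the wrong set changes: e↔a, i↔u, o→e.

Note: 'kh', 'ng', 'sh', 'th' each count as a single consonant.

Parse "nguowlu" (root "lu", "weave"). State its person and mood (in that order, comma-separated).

3rd person, indicative

Segment: ngu-ow-lu.
person: ow- → 3rd person.
mood: ngu- → indicative.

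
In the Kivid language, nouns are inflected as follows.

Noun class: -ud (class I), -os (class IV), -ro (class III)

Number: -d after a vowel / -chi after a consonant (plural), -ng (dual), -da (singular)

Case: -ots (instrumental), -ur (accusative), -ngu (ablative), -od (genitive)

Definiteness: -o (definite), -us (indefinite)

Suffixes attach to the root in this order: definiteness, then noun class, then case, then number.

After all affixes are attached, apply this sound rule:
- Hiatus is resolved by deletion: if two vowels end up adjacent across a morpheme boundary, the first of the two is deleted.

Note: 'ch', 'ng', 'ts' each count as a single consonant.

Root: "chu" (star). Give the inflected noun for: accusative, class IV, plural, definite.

Attach definiteness definite -o → chuo.
Attach noun class class IV -os → chuoos.
Attach case accusative -ur → chuoosur.
Attach number plural -chi (after consonant 'r') → chuoosurchi.
Apply vowel deletion: chuoosurchi → chosurchi.

chosurchi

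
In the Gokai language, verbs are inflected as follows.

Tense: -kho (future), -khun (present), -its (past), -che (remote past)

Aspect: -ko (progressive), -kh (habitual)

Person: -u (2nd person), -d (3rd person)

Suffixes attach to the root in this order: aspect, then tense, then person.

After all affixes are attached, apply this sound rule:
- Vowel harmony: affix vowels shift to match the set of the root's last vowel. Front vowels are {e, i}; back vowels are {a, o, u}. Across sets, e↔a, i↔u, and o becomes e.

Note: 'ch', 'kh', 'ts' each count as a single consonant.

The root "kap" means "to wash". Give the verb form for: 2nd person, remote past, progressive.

Attach aspect progressive -ko → kapko.
Attach tense remote past -che → kapkoche.
Attach person 2nd person -u → kapkocheu.
Apply vowel harmony: kapkocheu → kapkochau.

kapkochau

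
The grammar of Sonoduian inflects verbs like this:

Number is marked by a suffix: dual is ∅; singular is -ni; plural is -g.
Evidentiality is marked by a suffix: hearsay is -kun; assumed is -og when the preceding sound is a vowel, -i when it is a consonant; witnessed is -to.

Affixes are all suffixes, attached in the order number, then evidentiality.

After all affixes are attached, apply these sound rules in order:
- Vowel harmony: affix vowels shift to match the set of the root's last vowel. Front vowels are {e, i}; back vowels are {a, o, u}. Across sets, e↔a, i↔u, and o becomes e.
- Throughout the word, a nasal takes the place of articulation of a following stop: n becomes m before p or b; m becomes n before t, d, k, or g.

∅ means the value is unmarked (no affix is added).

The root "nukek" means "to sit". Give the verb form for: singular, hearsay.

nukeknikin

Attach number singular -ni → nukekni.
Attach evidentiality hearsay -kun → nukeknikun.
Apply vowel harmony: nukeknikun → nukeknikin.
Nasal assimilation: no change.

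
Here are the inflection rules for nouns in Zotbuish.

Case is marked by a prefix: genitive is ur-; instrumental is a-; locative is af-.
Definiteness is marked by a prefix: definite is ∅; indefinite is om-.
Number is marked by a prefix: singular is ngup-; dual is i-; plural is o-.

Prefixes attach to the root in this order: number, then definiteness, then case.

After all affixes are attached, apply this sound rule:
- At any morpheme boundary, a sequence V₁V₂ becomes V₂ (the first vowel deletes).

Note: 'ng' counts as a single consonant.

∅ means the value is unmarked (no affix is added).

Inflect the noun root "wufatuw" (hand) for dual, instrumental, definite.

Attach number dual i- → iwufatuw.
definiteness = definite: zero marking, form stays iwufatuw.
Attach case instrumental a- → aiwufatuw.
Apply vowel deletion: aiwufatuw → iwufatuw.

iwufatuw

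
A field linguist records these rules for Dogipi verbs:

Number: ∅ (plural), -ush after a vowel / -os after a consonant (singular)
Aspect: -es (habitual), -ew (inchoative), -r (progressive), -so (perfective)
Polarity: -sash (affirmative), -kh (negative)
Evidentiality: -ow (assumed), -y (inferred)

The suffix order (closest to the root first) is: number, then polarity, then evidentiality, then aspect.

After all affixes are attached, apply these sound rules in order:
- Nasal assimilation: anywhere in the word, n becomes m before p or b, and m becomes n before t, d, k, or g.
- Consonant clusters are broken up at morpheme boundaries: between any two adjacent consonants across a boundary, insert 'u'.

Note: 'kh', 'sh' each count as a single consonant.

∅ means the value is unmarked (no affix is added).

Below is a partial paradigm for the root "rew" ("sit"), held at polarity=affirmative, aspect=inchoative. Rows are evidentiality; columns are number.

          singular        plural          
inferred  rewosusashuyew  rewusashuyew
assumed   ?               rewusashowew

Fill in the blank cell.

Attach number singular -os (after consonant 'w') → rewos.
Attach polarity affirmative -sash → rewossash.
Attach evidentiality assumed -ow → rewossashow.
Attach aspect inchoative -ew → rewossashowew.
Nasal assimilation: no change.
Apply epenthesis: rewossashowew → rewosusashowew.

rewosusashowew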